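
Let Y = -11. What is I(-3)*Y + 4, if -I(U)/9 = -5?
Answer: -491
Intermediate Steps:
I(U) = 45 (I(U) = -9*(-5) = 45)
I(-3)*Y + 4 = 45*(-11) + 4 = -495 + 4 = -491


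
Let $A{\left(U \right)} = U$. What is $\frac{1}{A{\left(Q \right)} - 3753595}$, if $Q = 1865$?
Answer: $- \frac{1}{3751730} \approx -2.6654 \cdot 10^{-7}$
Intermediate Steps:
$\frac{1}{A{\left(Q \right)} - 3753595} = \frac{1}{1865 - 3753595} = \frac{1}{-3751730} = - \frac{1}{3751730}$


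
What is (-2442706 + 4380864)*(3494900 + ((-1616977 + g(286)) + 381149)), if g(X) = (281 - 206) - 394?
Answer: 4377820196974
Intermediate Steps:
g(X) = -319 (g(X) = 75 - 394 = -319)
(-2442706 + 4380864)*(3494900 + ((-1616977 + g(286)) + 381149)) = (-2442706 + 4380864)*(3494900 + ((-1616977 - 319) + 381149)) = 1938158*(3494900 + (-1617296 + 381149)) = 1938158*(3494900 - 1236147) = 1938158*2258753 = 4377820196974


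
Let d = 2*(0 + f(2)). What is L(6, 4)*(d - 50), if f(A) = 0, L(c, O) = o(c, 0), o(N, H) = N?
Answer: -300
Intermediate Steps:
L(c, O) = c
d = 0 (d = 2*(0 + 0) = 2*0 = 0)
L(6, 4)*(d - 50) = 6*(0 - 50) = 6*(-50) = -300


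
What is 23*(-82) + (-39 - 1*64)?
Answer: -1989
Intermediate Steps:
23*(-82) + (-39 - 1*64) = -1886 + (-39 - 64) = -1886 - 103 = -1989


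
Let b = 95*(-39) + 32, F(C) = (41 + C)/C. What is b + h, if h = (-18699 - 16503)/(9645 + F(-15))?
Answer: -531823807/144649 ≈ -3676.6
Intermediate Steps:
F(C) = (41 + C)/C
h = -528030/144649 (h = (-18699 - 16503)/(9645 + (41 - 15)/(-15)) = -35202/(9645 - 1/15*26) = -35202/(9645 - 26/15) = -35202/144649/15 = -35202*15/144649 = -528030/144649 ≈ -3.6504)
b = -3673 (b = -3705 + 32 = -3673)
b + h = -3673 - 528030/144649 = -531823807/144649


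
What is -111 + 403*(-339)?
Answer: -136728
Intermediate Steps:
-111 + 403*(-339) = -111 - 136617 = -136728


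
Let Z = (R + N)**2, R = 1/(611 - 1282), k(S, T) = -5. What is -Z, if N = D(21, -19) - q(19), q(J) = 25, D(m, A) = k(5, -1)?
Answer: -405257161/450241 ≈ -900.09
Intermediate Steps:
R = -1/671 (R = 1/(-671) = -1/671 ≈ -0.0014903)
D(m, A) = -5
N = -30 (N = -5 - 1*25 = -5 - 25 = -30)
Z = 405257161/450241 (Z = (-1/671 - 30)**2 = (-20131/671)**2 = 405257161/450241 ≈ 900.09)
-Z = -1*405257161/450241 = -405257161/450241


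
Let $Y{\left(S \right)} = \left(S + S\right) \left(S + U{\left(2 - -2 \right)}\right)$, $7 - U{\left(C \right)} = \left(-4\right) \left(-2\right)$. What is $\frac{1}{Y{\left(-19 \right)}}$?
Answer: $\frac{1}{760} \approx 0.0013158$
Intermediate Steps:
$U{\left(C \right)} = -1$ ($U{\left(C \right)} = 7 - \left(-4\right) \left(-2\right) = 7 - 8 = -1$)
$Y{\left(S \right)} = 2 S \left(-1 + S\right)$ ($Y{\left(S \right)} = \left(S + S\right) \left(S - 1\right) = 2 S \left(-1 + S\right)$)
$\frac{1}{Y{\left(-19 \right)}} = \frac{1}{2 \left(-19\right) \left(-1 - 19\right)} = \frac{1}{2 \left(-19\right) \left(-20\right)} = \frac{1}{760}$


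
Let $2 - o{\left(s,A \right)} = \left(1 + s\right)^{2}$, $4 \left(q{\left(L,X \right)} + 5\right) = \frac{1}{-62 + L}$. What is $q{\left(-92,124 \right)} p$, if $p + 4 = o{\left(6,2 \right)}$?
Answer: $\frac{157131}{616} \approx 255.08$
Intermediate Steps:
$q{\left(L,X \right)} = -5 + \frac{1}{4 \left(-62 + L\right)}$
$o{\left(s,A \right)} = 2 - \left(1 + s\right)^{2}$
$p = -51$ ($p = -4 + \left(2 - \left(1 + 6\right)^{2}\right) = -4 + \left(2 - 7^{2}\right) = -4 + \left(2 - 49\right) = -4 - 47 = -51$)
$q{\left(-92,124 \right)} p = \frac{1241 - -1840}{4 \left(-62 - 92\right)} \left(-51\right) = \frac{1241 + 1840}{4 \left(-154\right)} \left(-51\right) = \frac{1}{4} \left(- \frac{1}{154}\right) 3081 \left(-51\right) = \left(- \frac{3081}{616}\right) \left(-51\right) = \frac{157131}{616}$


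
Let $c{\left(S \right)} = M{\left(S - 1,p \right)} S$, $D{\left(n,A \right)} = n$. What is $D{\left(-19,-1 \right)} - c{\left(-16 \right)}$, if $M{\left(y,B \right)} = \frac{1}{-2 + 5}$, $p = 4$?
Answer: $- \frac{41}{3} \approx -13.667$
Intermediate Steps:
$M{\left(y,B \right)} = \frac{1}{3}$
$c{\left(S \right)} = \frac{S}{3}$
$D{\left(-19,-1 \right)} - c{\left(-16 \right)} = -19 - \frac{1}{3} \left(-16\right) = -19 - - \frac{16}{3} = -19 + \frac{16}{3} = - \frac{41}{3}$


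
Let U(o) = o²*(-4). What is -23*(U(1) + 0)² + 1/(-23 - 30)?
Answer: -19505/53 ≈ -368.02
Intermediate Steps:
U(o) = -4*o²
-23*(U(1) + 0)² + 1/(-23 - 30) = -23*(-4*1² + 0)² + 1/(-23 - 30) = -23*(-4*1 + 0)² + 1/(-53) = -23*(-4 + 0)² - 1/53 = -23*(-4)² - 1/53 = -23*16 - 1/53 = -368 - 1/53 = -19505/53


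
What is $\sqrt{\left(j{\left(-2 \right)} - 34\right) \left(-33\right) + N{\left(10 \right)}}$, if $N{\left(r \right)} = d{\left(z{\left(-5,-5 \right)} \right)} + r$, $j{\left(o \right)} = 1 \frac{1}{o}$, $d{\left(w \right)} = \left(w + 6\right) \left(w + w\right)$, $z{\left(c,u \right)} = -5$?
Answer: $\frac{3 \sqrt{506}}{2} \approx 33.742$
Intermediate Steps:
$d{\left(w \right)} = 2 w \left(6 + w\right)$ ($d{\left(w \right)} = \left(6 + w\right) 2 w = 2 w \left(6 + w\right)$)
$j{\left(o \right)} = \frac{1}{o}$
$N{\left(r \right)} = -10 + r$ ($N{\left(r \right)} = 2 \left(-5\right) \left(6 - 5\right) + r = 2 \left(-5\right) 1 + r = -10 + r$)
$\sqrt{\left(j{\left(-2 \right)} - 34\right) \left(-33\right) + N{\left(10 \right)}} = \sqrt{\left(\frac{1}{-2} - 34\right) \left(-33\right) + \left(-10 + 10\right)} = \sqrt{\left(- \frac{1}{2} - 34\right) \left(-33\right) + 0} = \sqrt{\left(- \frac{69}{2}\right) \left(-33\right) + 0} = \sqrt{\frac{2277}{2} + 0} = \sqrt{\frac{2277}{2}} = \frac{3 \sqrt{506}}{2}$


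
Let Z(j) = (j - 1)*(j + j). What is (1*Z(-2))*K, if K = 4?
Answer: 48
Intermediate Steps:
Z(j) = 2*j*(-1 + j) (Z(j) = (-1 + j)*(2*j) = 2*j*(-1 + j))
(1*Z(-2))*K = (1*(2*(-2)*(-1 - 2)))*4 = (1*(2*(-2)*(-3)))*4 = (1*12)*4 = 12*4 = 48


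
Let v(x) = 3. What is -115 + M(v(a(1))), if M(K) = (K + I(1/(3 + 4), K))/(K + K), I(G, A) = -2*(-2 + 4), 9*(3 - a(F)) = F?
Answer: -691/6 ≈ -115.17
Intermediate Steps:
a(F) = 3 - F/9
I(G, A) = -4 (I(G, A) = -2*2 = -4)
M(K) = (-4 + K)/(2*K) (M(K) = (K - 4)/(K + K) = (-4 + K)/((2*K)) = (-4 + K)*(1/(2*K)) = (-4 + K)/(2*K))
-115 + M(v(a(1))) = -115 + (½)*(-4 + 3)/3 = -115 + (½)*(⅓)*(-1) = -115 - ⅙ = -691/6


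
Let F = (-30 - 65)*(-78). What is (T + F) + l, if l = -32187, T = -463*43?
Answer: -44686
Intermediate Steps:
F = 7410 (F = -95*(-78) = 7410)
T = -19909
(T + F) + l = (-19909 + 7410) - 32187 = -12499 - 32187 = -44686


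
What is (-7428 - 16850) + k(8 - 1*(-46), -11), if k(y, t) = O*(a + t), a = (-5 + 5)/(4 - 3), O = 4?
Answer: -24322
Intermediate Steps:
a = 0 (a = 0/1 = 0*1 = 0)
k(y, t) = 4*t (k(y, t) = 4*(0 + t) = 4*t)
(-7428 - 16850) + k(8 - 1*(-46), -11) = (-7428 - 16850) + 4*(-11) = -24278 - 44 = -24322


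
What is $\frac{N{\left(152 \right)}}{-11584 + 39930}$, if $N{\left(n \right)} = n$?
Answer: $\frac{76}{14173} \approx 0.0053623$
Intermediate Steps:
$\frac{N{\left(152 \right)}}{-11584 + 39930} = \frac{152}{-11584 + 39930} = \frac{152}{28346} = 152 \cdot \frac{1}{28346} = \frac{76}{14173}$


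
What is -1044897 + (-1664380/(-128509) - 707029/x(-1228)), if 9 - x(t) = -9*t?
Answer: -1482730097713538/1419124887 ≈ -1.0448e+6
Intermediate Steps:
x(t) = 9 + 9*t (x(t) = 9 - (-9)*t = 9 + 9*t)
-1044897 + (-1664380/(-128509) - 707029/x(-1228)) = -1044897 + (-1664380/(-128509) - 707029/(9 + 9*(-1228))) = -1044897 + (-1664380*(-1/128509) - 707029/(9 - 11052)) = -1044897 + (1664380/128509 - 707029/(-11043)) = -1044897 + (1664380/128509 - 707029*(-1/11043)) = -1044897 + (1664380/128509 + 707029/11043) = -1044897 + 109239338101/1419124887 = -1482730097713538/1419124887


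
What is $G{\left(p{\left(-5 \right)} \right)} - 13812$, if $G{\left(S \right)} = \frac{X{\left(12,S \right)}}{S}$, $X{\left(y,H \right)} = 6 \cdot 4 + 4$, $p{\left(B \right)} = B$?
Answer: $- \frac{69088}{5} \approx -13818.0$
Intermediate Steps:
$X{\left(y,H \right)} = 28$ ($X{\left(y,H \right)} = 24 + 4 = 28$)
$G{\left(S \right)} = \frac{28}{S}$
$G{\left(p{\left(-5 \right)} \right)} - 13812 = \frac{28}{-5} - 13812 = 28 \left(- \frac{1}{5}\right) - 13812 = - \frac{28}{5} - 13812 = - \frac{69088}{5}$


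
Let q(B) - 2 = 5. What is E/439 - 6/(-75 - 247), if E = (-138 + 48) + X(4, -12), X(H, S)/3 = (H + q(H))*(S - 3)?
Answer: -92868/70679 ≈ -1.3139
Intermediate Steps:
q(B) = 7 (q(B) = 2 + 5 = 7)
X(H, S) = 3*(-3 + S)*(7 + H) (X(H, S) = 3*((H + 7)*(S - 3)) = 3*((7 + H)*(-3 + S)) = 3*((-3 + S)*(7 + H)) = 3*(-3 + S)*(7 + H))
E = -585 (E = (-138 + 48) + (-63 - 9*4 + 21*(-12) + 3*4*(-12)) = -90 + (-63 - 36 - 252 - 144) = -90 - 495 = -585)
E/439 - 6/(-75 - 247) = -585/439 - 6/(-75 - 247) = -585*1/439 - 6/(-322) = -585/439 - 6*(-1/322) = -585/439 + 3/161 = -92868/70679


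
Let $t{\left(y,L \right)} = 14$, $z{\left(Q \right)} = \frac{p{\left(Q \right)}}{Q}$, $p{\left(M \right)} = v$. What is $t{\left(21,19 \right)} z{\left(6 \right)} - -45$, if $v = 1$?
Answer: $\frac{142}{3} \approx 47.333$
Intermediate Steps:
$p{\left(M \right)} = 1$
$z{\left(Q \right)} = \frac{1}{Q}$ ($z{\left(Q \right)} = 1 \frac{1}{Q} = \frac{1}{Q}$)
$t{\left(21,19 \right)} z{\left(6 \right)} - -45 = \frac{14}{6} - -45 = 14 \cdot \frac{1}{6} + 45 = \frac{7}{3} + 45 = \frac{142}{3}$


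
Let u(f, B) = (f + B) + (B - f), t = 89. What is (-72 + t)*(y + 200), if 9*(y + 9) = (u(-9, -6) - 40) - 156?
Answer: 25687/9 ≈ 2854.1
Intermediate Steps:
u(f, B) = 2*B (u(f, B) = (B + f) + (B - f) = 2*B)
y = -289/9 (y = -9 + ((2*(-6) - 40) - 156)/9 = -9 + ((-12 - 40) - 156)/9 = -9 + (-52 - 156)/9 = -9 + (⅑)*(-208) = -9 - 208/9 = -289/9 ≈ -32.111)
(-72 + t)*(y + 200) = (-72 + 89)*(-289/9 + 200) = 17*(1511/9) = 25687/9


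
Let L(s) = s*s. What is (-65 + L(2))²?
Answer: 3721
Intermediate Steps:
L(s) = s²
(-65 + L(2))² = (-65 + 2²)² = (-65 + 4)² = (-61)² = 3721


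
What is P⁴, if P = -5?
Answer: 625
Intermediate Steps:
P⁴ = (-5)⁴ = 625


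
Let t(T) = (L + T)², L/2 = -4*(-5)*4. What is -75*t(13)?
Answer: -2244675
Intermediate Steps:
L = 160 (L = 2*(-4*(-5)*4) = 2*(20*4) = 2*80 = 160)
t(T) = (160 + T)²
-75*t(13) = -75*(160 + 13)² = -75*173² = -75*29929 = -2244675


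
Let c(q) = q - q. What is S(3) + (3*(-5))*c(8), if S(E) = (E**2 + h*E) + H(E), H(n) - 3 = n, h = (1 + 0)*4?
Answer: 27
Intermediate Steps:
h = 4 (h = 1*4 = 4)
H(n) = 3 + n
S(E) = 3 + E**2 + 5*E (S(E) = (E**2 + 4*E) + (3 + E) = 3 + E**2 + 5*E)
c(q) = 0
S(3) + (3*(-5))*c(8) = (3 + 3**2 + 5*3) + (3*(-5))*0 = (3 + 9 + 15) - 15*0 = 27 + 0 = 27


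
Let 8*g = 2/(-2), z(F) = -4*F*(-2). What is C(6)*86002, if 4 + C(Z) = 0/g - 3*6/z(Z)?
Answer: -1505035/4 ≈ -3.7626e+5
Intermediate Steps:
z(F) = 8*F
g = -⅛ (g = (2/(-2))/8 = (2*(-½))/8 = (⅛)*(-1) = -⅛ ≈ -0.12500)
C(Z) = -4 - 9/(4*Z) (C(Z) = -4 + (0/(-⅛) - 3*3/(4*Z)) = -4 + (0*(-8) - 3*3/(4*Z)) = -4 + (0 - 3*3/(4*Z)) = -4 + (0 - 9/(4*Z)) = -4 - 9/(4*Z))
C(6)*86002 = (-4 - 9/4/6)*86002 = (-4 - 9/4*⅙)*86002 = (-4 - 3/8)*86002 = -35/8*86002 = -1505035/4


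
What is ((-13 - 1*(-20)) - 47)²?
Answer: 1600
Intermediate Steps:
((-13 - 1*(-20)) - 47)² = ((-13 + 20) - 47)² = (7 - 47)² = (-40)² = 1600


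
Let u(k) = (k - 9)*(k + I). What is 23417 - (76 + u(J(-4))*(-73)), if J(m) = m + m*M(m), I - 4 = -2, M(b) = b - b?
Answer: 25239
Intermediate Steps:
M(b) = 0
I = 2 (I = 4 - 2 = 2)
J(m) = m (J(m) = m + m*0 = m + 0 = m)
u(k) = (-9 + k)*(2 + k) (u(k) = (k - 9)*(k + 2) = (-9 + k)*(2 + k))
23417 - (76 + u(J(-4))*(-73)) = 23417 - (76 + (-18 + (-4)² - 7*(-4))*(-73)) = 23417 - (76 + (-18 + 16 + 28)*(-73)) = 23417 - (76 + 26*(-73)) = 23417 - (76 - 1898) = 23417 - 1*(-1822) = 23417 + 1822 = 25239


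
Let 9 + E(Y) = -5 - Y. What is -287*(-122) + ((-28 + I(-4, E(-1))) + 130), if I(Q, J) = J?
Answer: 35103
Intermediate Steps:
E(Y) = -14 - Y (E(Y) = -9 + (-5 - Y) = -14 - Y)
-287*(-122) + ((-28 + I(-4, E(-1))) + 130) = -287*(-122) + ((-28 + (-14 - 1*(-1))) + 130) = 35014 + ((-28 + (-14 + 1)) + 130) = 35014 + ((-28 - 13) + 130) = 35014 + (-41 + 130) = 35014 + 89 = 35103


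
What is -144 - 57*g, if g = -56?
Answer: 3048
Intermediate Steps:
-144 - 57*g = -144 - 57*(-56) = -144 + 3192 = 3048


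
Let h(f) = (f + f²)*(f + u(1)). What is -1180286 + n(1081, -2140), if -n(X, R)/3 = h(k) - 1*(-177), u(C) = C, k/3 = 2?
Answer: -1181699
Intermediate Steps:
k = 6 (k = 3*2 = 6)
h(f) = (1 + f)*(f + f²) (h(f) = (f + f²)*(f + 1) = (f + f²)*(1 + f) = (1 + f)*(f + f²))
n(X, R) = -1413 (n(X, R) = -3*(6*(1 + 6² + 2*6) - 1*(-177)) = -3*(6*(1 + 36 + 12) + 177) = -3*(6*49 + 177) = -3*(294 + 177) = -3*471 = -1413)
-1180286 + n(1081, -2140) = -1180286 - 1413 = -1181699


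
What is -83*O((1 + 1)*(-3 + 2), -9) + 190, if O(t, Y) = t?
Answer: 356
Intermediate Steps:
-83*O((1 + 1)*(-3 + 2), -9) + 190 = -83*(1 + 1)*(-3 + 2) + 190 = -166*(-1) + 190 = -83*(-2) + 190 = 166 + 190 = 356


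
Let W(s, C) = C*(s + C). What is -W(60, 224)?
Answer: -63616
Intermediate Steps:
W(s, C) = C*(C + s)
-W(60, 224) = -224*(224 + 60) = -224*284 = -1*63616 = -63616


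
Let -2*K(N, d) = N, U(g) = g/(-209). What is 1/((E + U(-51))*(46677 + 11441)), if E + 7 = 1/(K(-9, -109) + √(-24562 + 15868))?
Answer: -5142896649/2019178721517196 + 131043*I*√966/1009589360758598 ≈ -2.547e-6 + 4.0342e-9*I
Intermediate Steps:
U(g) = -g/209 (U(g) = g*(-1/209) = -g/209)
K(N, d) = -N/2
E = -7 + 1/(9/2 + 3*I*√966) (E = -7 + 1/(-½*(-9) + √(-24562 + 15868)) = -7 + 1/(9/2 + √(-8694)) = -7 + 1/(9/2 + 3*I*√966) ≈ -6.9995 - 0.0107*I)
1/((E + U(-51))*(46677 + 11441)) = 1/(((-27109/3873 - 4*I*√966/11619) - 1/209*(-51))*(46677 + 11441)) = 1/(((-27109/3873 - 4*I*√966/11619) + 51/209)*58118) = 1/((-5468258/809457 - 4*I*√966/11619)*58118) = 1/(-317804218444/809457 - 232472*I*√966/11619)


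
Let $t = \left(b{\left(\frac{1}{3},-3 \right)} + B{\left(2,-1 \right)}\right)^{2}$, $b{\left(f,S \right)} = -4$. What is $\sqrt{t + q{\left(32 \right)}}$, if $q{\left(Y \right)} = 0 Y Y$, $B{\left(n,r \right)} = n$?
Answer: $2$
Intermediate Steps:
$t = 4$ ($t = \left(-4 + 2\right)^{2} = \left(-2\right)^{2} = 4$)
$q{\left(Y \right)} = 0$ ($q{\left(Y \right)} = 0 Y = 0$)
$\sqrt{t + q{\left(32 \right)}} = \sqrt{4 + 0} = \sqrt{4} = 2$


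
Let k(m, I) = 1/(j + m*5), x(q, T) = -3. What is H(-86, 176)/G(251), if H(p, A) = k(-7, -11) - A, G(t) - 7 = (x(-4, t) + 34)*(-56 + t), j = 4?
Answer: -321/11036 ≈ -0.029087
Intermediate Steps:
k(m, I) = 1/(4 + 5*m) (k(m, I) = 1/(4 + m*5) = 1/(4 + 5*m))
G(t) = -1729 + 31*t (G(t) = 7 + (-3 + 34)*(-56 + t) = 7 + 31*(-56 + t) = 7 + (-1736 + 31*t) = -1729 + 31*t)
H(p, A) = -1/31 - A (H(p, A) = 1/(4 + 5*(-7)) - A = 1/(4 - 35) - A = 1/(-31) - A = -1/31 - A)
H(-86, 176)/G(251) = (-1/31 - 1*176)/(-1729 + 31*251) = (-1/31 - 176)/(-1729 + 7781) = -5457/31/6052 = -5457/31*1/6052 = -321/11036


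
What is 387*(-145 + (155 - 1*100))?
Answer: -34830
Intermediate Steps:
387*(-145 + (155 - 1*100)) = 387*(-145 + (155 - 100)) = 387*(-145 + 55) = 387*(-90) = -34830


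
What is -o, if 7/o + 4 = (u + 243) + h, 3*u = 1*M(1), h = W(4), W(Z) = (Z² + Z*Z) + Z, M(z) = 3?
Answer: -7/276 ≈ -0.025362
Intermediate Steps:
W(Z) = Z + 2*Z² (W(Z) = (Z² + Z²) + Z = 2*Z² + Z = Z + 2*Z²)
h = 36 (h = 4*(1 + 2*4) = 4*(1 + 8) = 4*9 = 36)
u = 1 (u = (1*3)/3 = (⅓)*3 = 1)
o = 7/276 (o = 7/(-4 + ((1 + 243) + 36)) = 7/(-4 + (244 + 36)) = 7/(-4 + 280) = 7/276 ≈ 0.025362)
-o = -1*7/276 = -7/276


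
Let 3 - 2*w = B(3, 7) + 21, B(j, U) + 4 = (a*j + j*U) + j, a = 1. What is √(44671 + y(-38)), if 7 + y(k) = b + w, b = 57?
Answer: 299*√2/2 ≈ 211.42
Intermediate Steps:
B(j, U) = -4 + 2*j + U*j (B(j, U) = -4 + ((1*j + j*U) + j) = -4 + ((j + U*j) + j) = -4 + (2*j + U*j) = -4 + 2*j + U*j)
w = -41/2 (w = 3/2 - ((-4 + 2*3 + 7*3) + 21)/2 = 3/2 - ((-4 + 6 + 21) + 21)/2 = 3/2 - (23 + 21)/2 = 3/2 - ½*44 = 3/2 - 22 = -41/2 ≈ -20.500)
y(k) = 59/2 (y(k) = -7 + (57 - 41/2) = -7 + 73/2 = 59/2)
√(44671 + y(-38)) = √(44671 + 59/2) = √(89401/2) = 299*√2/2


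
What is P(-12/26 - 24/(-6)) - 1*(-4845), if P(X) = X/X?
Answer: 4846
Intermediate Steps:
P(X) = 1
P(-12/26 - 24/(-6)) - 1*(-4845) = 1 - 1*(-4845) = 1 + 4845 = 4846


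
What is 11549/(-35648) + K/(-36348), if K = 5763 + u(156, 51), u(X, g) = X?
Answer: -52565297/107977792 ≈ -0.48682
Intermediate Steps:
K = 5919 (K = 5763 + 156 = 5919)
11549/(-35648) + K/(-36348) = 11549/(-35648) + 5919/(-36348) = 11549*(-1/35648) + 5919*(-1/36348) = -11549/35648 - 1973/12116 = -52565297/107977792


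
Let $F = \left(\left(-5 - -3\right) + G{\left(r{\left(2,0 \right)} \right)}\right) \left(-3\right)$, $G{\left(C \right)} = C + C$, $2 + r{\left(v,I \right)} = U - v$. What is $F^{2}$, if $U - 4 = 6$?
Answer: $900$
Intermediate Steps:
$U = 10$ ($U = 4 + 6 = 10$)
$r{\left(v,I \right)} = 8 - v$ ($r{\left(v,I \right)} = -2 - \left(-10 + v\right) = 8 - v$)
$G{\left(C \right)} = 2 C$
$F = -30$ ($F = \left(\left(-5 - -3\right) + 2 \left(8 - 2\right)\right) \left(-3\right) = \left(\left(-5 + 3\right) + 2 \left(8 - 2\right)\right) \left(-3\right) = \left(-2 + 2 \cdot 6\right) \left(-3\right) = \left(-2 + 12\right) \left(-3\right) = 10 \left(-3\right) = -30$)
$F^{2} = \left(-30\right)^{2} = 900$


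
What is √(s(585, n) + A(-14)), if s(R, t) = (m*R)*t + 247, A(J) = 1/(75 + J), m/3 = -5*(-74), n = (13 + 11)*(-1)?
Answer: 2*I*√14497158313/61 ≈ 3947.7*I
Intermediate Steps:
n = -24 (n = 24*(-1) = -24)
m = 1110 (m = 3*(-5*(-74)) = 3*370 = 1110)
s(R, t) = 247 + 1110*R*t (s(R, t) = (1110*R)*t + 247 = 1110*R*t + 247 = 247 + 1110*R*t)
√(s(585, n) + A(-14)) = √((247 + 1110*585*(-24)) + 1/(75 - 14)) = √((247 - 15584400) + 1/61) = √(-15584153 + 1/61) = √(-950633332/61) = 2*I*√14497158313/61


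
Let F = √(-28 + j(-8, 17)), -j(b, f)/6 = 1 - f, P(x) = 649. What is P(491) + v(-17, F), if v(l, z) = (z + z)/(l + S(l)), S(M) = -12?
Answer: 649 - 4*√17/29 ≈ 648.43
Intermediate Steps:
j(b, f) = -6 + 6*f (j(b, f) = -6*(1 - f) = -6 + 6*f)
F = 2*√17 (F = √(-28 + (-6 + 6*17)) = √(-28 + (-6 + 102)) = √(-28 + 96) = √68 = 2*√17 ≈ 8.2462)
v(l, z) = 2*z/(-12 + l) (v(l, z) = (z + z)/(l - 12) = (2*z)/(-12 + l) = 2*z/(-12 + l))
P(491) + v(-17, F) = 649 + 2*(2*√17)/(-12 - 17) = 649 + 2*(2*√17)/(-29) = 649 + 2*(2*√17)*(-1/29) = 649 - 4*√17/29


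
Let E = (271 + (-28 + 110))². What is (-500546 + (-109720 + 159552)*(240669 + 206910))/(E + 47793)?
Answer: 11151628091/86201 ≈ 1.2937e+5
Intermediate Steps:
E = 124609 (E = (271 + 82)² = 353² = 124609)
(-500546 + (-109720 + 159552)*(240669 + 206910))/(E + 47793) = (-500546 + (-109720 + 159552)*(240669 + 206910))/(124609 + 47793) = (-500546 + 49832*447579)/172402 = (-500546 + 22303756728)*(1/172402) = 22303256182*(1/172402) = 11151628091/86201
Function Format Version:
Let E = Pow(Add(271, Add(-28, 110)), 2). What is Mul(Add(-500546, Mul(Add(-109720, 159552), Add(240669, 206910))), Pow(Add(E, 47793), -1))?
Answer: Rational(11151628091, 86201) ≈ 1.2937e+5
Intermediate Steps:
E = 124609 (E = Pow(Add(271, 82), 2) = Pow(353, 2) = 124609)
Mul(Add(-500546, Mul(Add(-109720, 159552), Add(240669, 206910))), Pow(Add(E, 47793), -1)) = Mul(Add(-500546, Mul(Add(-109720, 159552), Add(240669, 206910))), Pow(Add(124609, 47793), -1)) = Mul(Add(-500546, Mul(49832, 447579)), Pow(172402, -1)) = Mul(Add(-500546, 22303756728), Rational(1, 172402)) = Mul(22303256182, Rational(1, 172402)) = Rational(11151628091, 86201)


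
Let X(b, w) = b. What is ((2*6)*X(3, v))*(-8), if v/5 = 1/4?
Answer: -288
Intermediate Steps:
v = 5/4 ≈ 1.2500
((2*6)*X(3, v))*(-8) = ((2*6)*3)*(-8) = (12*3)*(-8) = 36*(-8) = -288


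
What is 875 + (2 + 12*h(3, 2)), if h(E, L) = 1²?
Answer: 889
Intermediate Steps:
h(E, L) = 1
875 + (2 + 12*h(3, 2)) = 875 + (2 + 12*1) = 875 + (2 + 12) = 875 + 14 = 889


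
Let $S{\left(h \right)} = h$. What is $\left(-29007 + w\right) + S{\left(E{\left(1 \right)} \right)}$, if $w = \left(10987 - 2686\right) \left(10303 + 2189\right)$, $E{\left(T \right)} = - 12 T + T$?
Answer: $103667074$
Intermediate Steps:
$E{\left(T \right)} = - 11 T$
$w = 103696092$ ($w = 8301 \cdot 12492 = 103696092$)
$\left(-29007 + w\right) + S{\left(E{\left(1 \right)} \right)} = \left(-29007 + 103696092\right) - 11 = 103667085 - 11 = 103667074$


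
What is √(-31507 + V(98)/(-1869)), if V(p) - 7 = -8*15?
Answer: I*√110058812430/1869 ≈ 177.5*I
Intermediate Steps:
V(p) = -113 (V(p) = 7 - 8*15 = 7 - 120 = -113)
√(-31507 + V(98)/(-1869)) = √(-31507 - 113/(-1869)) = √(-31507 - 113*(-1/1869)) = √(-31507 + 113/1869) = √(-58886470/1869) = I*√110058812430/1869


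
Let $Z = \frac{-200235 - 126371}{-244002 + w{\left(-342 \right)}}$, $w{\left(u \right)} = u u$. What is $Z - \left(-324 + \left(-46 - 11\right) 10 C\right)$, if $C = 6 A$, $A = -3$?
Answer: $- \frac{630961481}{63519} \approx -9933.4$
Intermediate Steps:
$C = -18$ ($C = 6 \left(-3\right) = -18$)
$w{\left(u \right)} = u^{2}$
$Z = \frac{163303}{63519}$ ($Z = \frac{-200235 - 126371}{-244002 + \left(-342\right)^{2}} = - \frac{326606}{-244002 + 116964} = - \frac{326606}{-127038} = \left(-326606\right) \left(- \frac{1}{127038}\right) = \frac{163303}{63519} \approx 2.5709$)
$Z - \left(-324 + \left(-46 - 11\right) 10 C\right) = \frac{163303}{63519} - \left(-324 + \left(-46 - 11\right) 10 \left(-18\right)\right) = \frac{163303}{63519} - \left(-324 - -10260\right) = \frac{163303}{63519} - \left(-324 + 10260\right) = \frac{163303}{63519} - 9936 = - \frac{630961481}{63519}$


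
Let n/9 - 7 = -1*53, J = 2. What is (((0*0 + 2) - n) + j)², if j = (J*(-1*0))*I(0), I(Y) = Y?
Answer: 173056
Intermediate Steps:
n = -414 (n = 63 + 9*(-1*53) = 63 + 9*(-53) = 63 - 477 = -414)
j = 0 (j = (2*(-1*0))*0 = (2*0)*0 = 0*0 = 0)
(((0*0 + 2) - n) + j)² = (((0*0 + 2) - 1*(-414)) + 0)² = (((0 + 2) + 414) + 0)² = ((2 + 414) + 0)² = (416 + 0)² = 416² = 173056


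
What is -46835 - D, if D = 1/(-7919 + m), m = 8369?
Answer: -21075751/450 ≈ -46835.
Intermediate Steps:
D = 1/450 (D = 1/(-7919 + 8369) = 1/450 ≈ 0.0022222)
-46835 - D = -46835 - 1*1/450 = -46835 - 1/450 = -21075751/450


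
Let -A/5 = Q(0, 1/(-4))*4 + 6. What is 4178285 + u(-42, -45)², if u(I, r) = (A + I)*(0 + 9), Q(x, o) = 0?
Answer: 4598189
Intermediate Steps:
A = -30 (A = -5*(0*4 + 6) = -5*(0 + 6) = -5*6 = -30)
u(I, r) = -270 + 9*I (u(I, r) = (-30 + I)*(0 + 9) = (-30 + I)*9 = -270 + 9*I)
4178285 + u(-42, -45)² = 4178285 + (-270 + 9*(-42))² = 4178285 + (-270 - 378)² = 4178285 + (-648)² = 4178285 + 419904 = 4598189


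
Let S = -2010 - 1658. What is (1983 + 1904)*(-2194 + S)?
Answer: -22785594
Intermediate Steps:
S = -3668
(1983 + 1904)*(-2194 + S) = (1983 + 1904)*(-2194 - 3668) = 3887*(-5862) = -22785594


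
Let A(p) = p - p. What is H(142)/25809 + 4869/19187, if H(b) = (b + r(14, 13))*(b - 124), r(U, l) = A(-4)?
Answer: 8319333/23580823 ≈ 0.35280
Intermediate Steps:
A(p) = 0
r(U, l) = 0
H(b) = b*(-124 + b) (H(b) = (b + 0)*(b - 124) = b*(-124 + b))
H(142)/25809 + 4869/19187 = (142*(-124 + 142))/25809 + 4869/19187 = (142*18)*(1/25809) + 4869*(1/19187) = 2556*(1/25809) + 4869/19187 = 852/8603 + 4869/19187 = 8319333/23580823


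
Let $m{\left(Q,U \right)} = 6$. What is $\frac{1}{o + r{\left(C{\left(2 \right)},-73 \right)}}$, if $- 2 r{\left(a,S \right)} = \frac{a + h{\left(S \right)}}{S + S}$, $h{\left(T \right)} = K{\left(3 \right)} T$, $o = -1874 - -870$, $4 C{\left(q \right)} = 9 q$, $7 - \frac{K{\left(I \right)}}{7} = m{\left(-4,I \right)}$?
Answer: $- \frac{584}{587349} \approx -0.0009943$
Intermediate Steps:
$K{\left(I \right)} = 7$ ($K{\left(I \right)} = 49 - 42 = 7$)
$C{\left(q \right)} = \frac{9 q}{4}$
$o = -1004$ ($o = -1874 + 870 = -1004$)
$h{\left(T \right)} = 7 T$
$r{\left(a,S \right)} = - \frac{a + 7 S}{4 S}$ ($r{\left(a,S \right)} = - \frac{\left(a + 7 S\right) \frac{1}{S + S}}{2} = - \frac{\left(a + 7 S\right) \frac{1}{2 S}}{2} = - \frac{\frac{1}{2} \frac{1}{S} \left(a + 7 S\right)}{2} = - \frac{a + 7 S}{4 S}$)
$\frac{1}{o + r{\left(C{\left(2 \right)},-73 \right)}} = \frac{1}{-1004 + \frac{- \frac{9 \cdot 2}{4} - -511}{4 \left(-73\right)}} = \frac{1}{-1004 + \frac{1}{4} \left(- \frac{1}{73}\right) \left(\left(-1\right) \frac{9}{2} + 511\right)} = \frac{1}{-1004 + \frac{1}{4} \left(- \frac{1}{73}\right) \left(- \frac{9}{2} + 511\right)} = \frac{1}{-1004 + \frac{1}{4} \left(- \frac{1}{73}\right) \frac{1013}{2}} = \frac{1}{-1004 - \frac{1013}{584}} = \frac{1}{- \frac{587349}{584}} = - \frac{584}{587349}$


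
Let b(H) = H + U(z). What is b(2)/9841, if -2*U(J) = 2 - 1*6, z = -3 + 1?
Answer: 4/9841 ≈ 0.00040646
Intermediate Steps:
z = -2
U(J) = 2 (U(J) = -(2 - 1*6)/2 = -(2 - 6)/2 = -½*(-4) = 2)
b(H) = 2 + H (b(H) = H + 2 = 2 + H)
b(2)/9841 = (2 + 2)/9841 = 4*(1/9841) = 4/9841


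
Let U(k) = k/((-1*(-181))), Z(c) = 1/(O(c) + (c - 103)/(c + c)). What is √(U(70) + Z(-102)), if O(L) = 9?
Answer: √66419679274/369421 ≈ 0.69763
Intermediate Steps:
Z(c) = 1/(9 + (-103 + c)/(2*c)) (Z(c) = 1/(9 + (c - 103)/(c + c)) = 1/(9 + (-103 + c)/((2*c))) = 1/(9 + (-103 + c)*(1/(2*c))) = 1/(9 + (-103 + c)/(2*c)))
U(k) = k/181
√(U(70) + Z(-102)) = √((1/181)*70 + 2*(-102)/(-103 + 19*(-102))) = √(70/181 + 2*(-102)/(-103 - 1938)) = √(70/181 + 2*(-102)/(-2041)) = √(70/181 + 2*(-102)*(-1/2041)) = √(70/181 + 204/2041) = √(179794/369421) = √66419679274/369421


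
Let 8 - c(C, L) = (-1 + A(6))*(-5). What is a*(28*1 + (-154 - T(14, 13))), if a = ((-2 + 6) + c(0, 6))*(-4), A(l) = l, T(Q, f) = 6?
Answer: 19536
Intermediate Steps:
c(C, L) = 33 (c(C, L) = 8 - (-1 + 6)*(-5) = 8 - 5*(-5) = 8 - 1*(-25) = 8 + 25 = 33)
a = -148 (a = ((-2 + 6) + 33)*(-4) = (4 + 33)*(-4) = 37*(-4) = -148)
a*(28*1 + (-154 - T(14, 13))) = -148*(28*1 + (-154 - 1*6)) = -148*(28 + (-154 - 6)) = -148*(28 - 160) = -148*(-132) = 19536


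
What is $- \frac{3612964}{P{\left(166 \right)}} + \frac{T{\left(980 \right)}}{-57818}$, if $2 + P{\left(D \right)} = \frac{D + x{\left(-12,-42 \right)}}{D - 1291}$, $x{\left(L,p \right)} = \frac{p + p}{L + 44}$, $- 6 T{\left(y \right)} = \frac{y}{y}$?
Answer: $\frac{11280295037827307}{6697752756} \approx 1.6842 \cdot 10^{6}$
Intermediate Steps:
$T{\left(y \right)} = - \frac{1}{6}$ ($T{\left(y \right)} = - \frac{y \frac{1}{y}}{6} = \left(- \frac{1}{6}\right) 1 = - \frac{1}{6}$)
$x{\left(L,p \right)} = \frac{2 p}{44 + L}$
$P{\left(D \right)} = -2 + \frac{- \frac{21}{8} + D}{-1291 + D}$ ($P{\left(D \right)} = -2 + \frac{D + 2 \left(-42\right) \frac{1}{44 - 12}}{D - 1291} = -2 + \frac{D + 2 \left(-42\right) \frac{1}{32}}{-1291 + D} = -2 + \frac{D - \frac{21}{8}}{-1291 + D} = -2 + \frac{- \frac{21}{8} + D}{-1291 + D}$)
$- \frac{3612964}{P{\left(166 \right)}} + \frac{T{\left(980 \right)}}{-57818} = - \frac{3612964}{\frac{1}{-1291 + 166} \left(\frac{20635}{8} - 166\right)} - \frac{1}{6 \left(-57818\right)} = - \frac{3612964}{\frac{1}{-1125} \left(\frac{20635}{8} - 166\right)} - - \frac{1}{346908} = - \frac{3612964}{\left(- \frac{1}{1125}\right) \frac{19307}{8}} + \frac{1}{346908} = - \frac{3612964}{- \frac{19307}{9000}} + \frac{1}{346908} = \left(-3612964\right) \left(- \frac{9000}{19307}\right) + \frac{1}{346908} = \frac{32516676000}{19307} + \frac{1}{346908} = \frac{11280295037827307}{6697752756}$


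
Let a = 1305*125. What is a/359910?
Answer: 3625/7998 ≈ 0.45324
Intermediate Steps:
a = 163125
a/359910 = 163125/359910 = 163125*(1/359910) = 3625/7998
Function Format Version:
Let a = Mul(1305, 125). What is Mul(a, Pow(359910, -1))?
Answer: Rational(3625, 7998) ≈ 0.45324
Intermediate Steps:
a = 163125
Mul(a, Pow(359910, -1)) = Mul(163125, Pow(359910, -1)) = Mul(163125, Rational(1, 359910)) = Rational(3625, 7998)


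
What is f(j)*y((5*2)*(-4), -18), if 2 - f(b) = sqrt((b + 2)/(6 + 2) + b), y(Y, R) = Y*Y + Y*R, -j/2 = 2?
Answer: 4640 - 1160*I*sqrt(17) ≈ 4640.0 - 4782.8*I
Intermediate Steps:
j = -4 (j = -2*2 = -4)
y(Y, R) = Y**2 + R*Y
f(b) = 2 - sqrt(1/4 + 9*b/8) (f(b) = 2 - sqrt((b + 2)/(6 + 2) + b) = 2 - sqrt((2 + b)/8 + b) = 2 - sqrt((2 + b)*(1/8) + b) = 2 - sqrt((1/4 + b/8) + b) = 2 - sqrt(1/4 + 9*b/8))
f(j)*y((5*2)*(-4), -18) = (2 - sqrt(4 + 18*(-4))/4)*(((5*2)*(-4))*(-18 + (5*2)*(-4))) = (2 - sqrt(4 - 72)/4)*((10*(-4))*(-18 + 10*(-4))) = (2 - I*sqrt(17)/2)*(-40*(-18 - 40)) = (2 - I*sqrt(17)/2)*(-40*(-58)) = (2 - I*sqrt(17)/2)*2320 = 4640 - 1160*I*sqrt(17)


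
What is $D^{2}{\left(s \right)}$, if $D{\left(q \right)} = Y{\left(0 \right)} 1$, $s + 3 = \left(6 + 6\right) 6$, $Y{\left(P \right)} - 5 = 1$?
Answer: $36$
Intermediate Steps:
$Y{\left(P \right)} = 6$ ($Y{\left(P \right)} = 5 + 1 = 6$)
$s = 69$ ($s = -3 + \left(6 + 6\right) 6 = -3 + 12 \cdot 6 = -3 + 72 = 69$)
$D{\left(q \right)} = 6$ ($D{\left(q \right)} = 6 \cdot 1 = 6$)
$D^{2}{\left(s \right)} = 6^{2} = 36$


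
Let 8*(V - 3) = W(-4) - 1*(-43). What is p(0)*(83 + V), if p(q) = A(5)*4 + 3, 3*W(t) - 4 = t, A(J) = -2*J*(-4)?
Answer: 119153/8 ≈ 14894.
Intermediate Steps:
A(J) = 8*J
W(t) = 4/3 + t/3
V = 67/8 (V = 3 + ((4/3 + (⅓)*(-4)) - 1*(-43))/8 = 3 + ((4/3 - 4/3) + 43)/8 = 3 + (0 + 43)/8 = 3 + (⅛)*43 = 3 + 43/8 = 67/8 ≈ 8.3750)
p(q) = 163 (p(q) = (8*5)*4 + 3 = 40*4 + 3 = 160 + 3 = 163)
p(0)*(83 + V) = 163*(83 + 67/8) = 163*(731/8) = 119153/8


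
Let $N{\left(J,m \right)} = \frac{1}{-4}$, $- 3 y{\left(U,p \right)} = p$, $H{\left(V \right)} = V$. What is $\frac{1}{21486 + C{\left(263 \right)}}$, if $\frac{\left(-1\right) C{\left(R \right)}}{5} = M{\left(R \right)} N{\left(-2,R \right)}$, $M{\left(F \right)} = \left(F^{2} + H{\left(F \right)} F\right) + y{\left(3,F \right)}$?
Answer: $\frac{12}{2331587} \approx 5.1467 \cdot 10^{-6}$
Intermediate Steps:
$y{\left(U,p \right)} = - \frac{p}{3}$
$N{\left(J,m \right)} = - \frac{1}{4}$
$M{\left(F \right)} = 2 F^{2} - \frac{F}{3}$ ($M{\left(F \right)} = \left(F^{2} + F F\right) - \frac{F}{3} = \left(F^{2} + F^{2}\right) - \frac{F}{3} = 2 F^{2} - \frac{F}{3}$)
$C{\left(R \right)} = \frac{5 R \left(-1 + 6 R\right)}{12}$ ($C{\left(R \right)} = - 5 \frac{R \left(-1 + 6 R\right)}{3} \left(- \frac{1}{4}\right) = - 5 \left(- \frac{R \left(-1 + 6 R\right)}{12}\right) = \frac{5 R \left(-1 + 6 R\right)}{12}$)
$\frac{1}{21486 + C{\left(263 \right)}} = \frac{1}{21486 + \frac{5}{12} \cdot 263 \left(-1 + 6 \cdot 263\right)} = \frac{1}{21486 + \frac{5}{12} \cdot 263 \left(-1 + 1578\right)} = \frac{1}{21486 + \frac{5}{12} \cdot 263 \cdot 1577} = \frac{1}{21486 + \frac{2073755}{12}} = \frac{1}{\frac{2331587}{12}} = \frac{12}{2331587}$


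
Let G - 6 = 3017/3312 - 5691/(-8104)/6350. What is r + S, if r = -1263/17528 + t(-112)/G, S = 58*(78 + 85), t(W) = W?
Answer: 11892866167583837/1260141608264 ≈ 9437.7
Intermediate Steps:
S = 9454 (S = 58*163 = 9454)
G = 4601156032/665768925 (G = 6 + (3017/3312 - 5691/(-8104)/6350) = 6 + (3017*(1/3312) - 5691*(-1/8104)*(1/6350)) = 6 + (3017/3312 + (5691/8104)*(1/6350)) = 6 + (3017/3312 + 5691/51460400) = 6 + 606542482/665768925 = 4601156032/665768925 ≈ 6.9110)
r = -20512596944019/1260141608264 (r = -1263/17528 - 112/4601156032/665768925 = -1263*1/17528 - 112*665768925/4601156032 = -1263/17528 - 4660382475/287572252 = -20512596944019/1260141608264 ≈ -16.278)
r + S = -20512596944019/1260141608264 + 9454 = 11892866167583837/1260141608264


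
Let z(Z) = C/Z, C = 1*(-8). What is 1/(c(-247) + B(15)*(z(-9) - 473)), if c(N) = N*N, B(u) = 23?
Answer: 9/451354 ≈ 1.9940e-5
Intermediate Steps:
C = -8
z(Z) = -8/Z
c(N) = N**2
1/(c(-247) + B(15)*(z(-9) - 473)) = 1/((-247)**2 + 23*(-8/(-9) - 473)) = 1/(61009 + 23*(-8*(-1/9) - 473)) = 1/(61009 + 23*(8/9 - 473)) = 1/(61009 + 23*(-4249/9)) = 1/(61009 - 97727/9) = 1/(451354/9) = 9/451354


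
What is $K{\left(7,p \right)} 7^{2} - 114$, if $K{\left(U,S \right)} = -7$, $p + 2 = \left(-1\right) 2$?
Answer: $-457$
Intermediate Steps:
$p = -4$ ($p = -2 - 2 = -4$)
$K{\left(7,p \right)} 7^{2} - 114 = - 7 \cdot 7^{2} - 114 = \left(-7\right) 49 - 114 = -343 - 114 = -457$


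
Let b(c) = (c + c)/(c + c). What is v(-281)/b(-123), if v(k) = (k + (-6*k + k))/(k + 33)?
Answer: -281/62 ≈ -4.5323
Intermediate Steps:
b(c) = 1 (b(c) = (2*c)/((2*c)) = (2*c)*(1/(2*c)) = 1)
v(k) = -4*k/(33 + k) (v(k) = (k - 5*k)/(33 + k) = (-4*k)/(33 + k) = -4*k/(33 + k))
v(-281)/b(-123) = -4*(-281)/(33 - 281)/1 = -4*(-281)/(-248)*1 = -4*(-281)*(-1/248)*1 = -281/62*1 = -281/62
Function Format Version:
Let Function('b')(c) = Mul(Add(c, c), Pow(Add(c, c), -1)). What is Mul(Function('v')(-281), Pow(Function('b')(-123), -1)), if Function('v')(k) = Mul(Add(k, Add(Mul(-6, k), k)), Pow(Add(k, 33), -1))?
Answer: Rational(-281, 62) ≈ -4.5323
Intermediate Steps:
Function('b')(c) = 1 (Function('b')(c) = Mul(Mul(2, c), Pow(Mul(2, c), -1)) = Mul(Mul(2, c), Mul(Rational(1, 2), Pow(c, -1))) = 1)
Function('v')(k) = Mul(-4, k, Pow(Add(33, k), -1)) (Function('v')(k) = Mul(Add(k, Mul(-5, k)), Pow(Add(33, k), -1)) = Mul(Mul(-4, k), Pow(Add(33, k), -1)) = Mul(-4, k, Pow(Add(33, k), -1)))
Mul(Function('v')(-281), Pow(Function('b')(-123), -1)) = Mul(Mul(-4, -281, Pow(Add(33, -281), -1)), Pow(1, -1)) = Mul(Mul(-4, -281, Pow(-248, -1)), 1) = Mul(Mul(-4, -281, Rational(-1, 248)), 1) = Mul(Rational(-281, 62), 1) = Rational(-281, 62)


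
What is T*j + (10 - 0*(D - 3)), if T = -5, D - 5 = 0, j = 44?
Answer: -210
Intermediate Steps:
D = 5 (D = 5 + 0 = 5)
T*j + (10 - 0*(D - 3)) = -5*44 + (10 - 0*(5 - 3)) = -220 + (10 - 0*2) = -220 + (10 - 1*0) = -220 + (10 + 0) = -220 + 10 = -210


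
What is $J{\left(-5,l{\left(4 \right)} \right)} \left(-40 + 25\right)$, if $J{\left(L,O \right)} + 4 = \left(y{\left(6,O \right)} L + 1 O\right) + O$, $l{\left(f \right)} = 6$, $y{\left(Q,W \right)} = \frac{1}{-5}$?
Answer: $-135$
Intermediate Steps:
$y{\left(Q,W \right)} = - \frac{1}{5}$
$J{\left(L,O \right)} = -4 + 2 O - \frac{L}{5}$ ($J{\left(L,O \right)} = -4 + \left(\left(- \frac{L}{5} + 1 O\right) + O\right) = -4 + \left(\left(- \frac{L}{5} + O\right) + O\right) = -4 + \left(\left(O - \frac{L}{5}\right) + O\right) = -4 - \left(- 2 O + \frac{L}{5}\right) = -4 + 2 O - \frac{L}{5}$)
$J{\left(-5,l{\left(4 \right)} \right)} \left(-40 + 25\right) = \left(-4 + 2 \cdot 6 - -1\right) \left(-40 + 25\right) = \left(-4 + 12 + 1\right) \left(-15\right) = 9 \left(-15\right) = -135$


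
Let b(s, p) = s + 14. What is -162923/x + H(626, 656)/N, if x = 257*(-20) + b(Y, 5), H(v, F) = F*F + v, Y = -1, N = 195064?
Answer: 16994977123/500046564 ≈ 33.987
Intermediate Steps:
b(s, p) = 14 + s
H(v, F) = v + F**2 (H(v, F) = F**2 + v = v + F**2)
x = -5127 (x = 257*(-20) + (14 - 1) = -5140 + 13 = -5127)
-162923/x + H(626, 656)/N = -162923/(-5127) + (626 + 656**2)/195064 = -162923*(-1/5127) + (626 + 430336)*(1/195064) = 162923/5127 + 430962*(1/195064) = 162923/5127 + 215481/97532 = 16994977123/500046564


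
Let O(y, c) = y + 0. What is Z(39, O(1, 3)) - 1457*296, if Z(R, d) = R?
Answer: -431233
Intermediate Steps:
O(y, c) = y
Z(39, O(1, 3)) - 1457*296 = 39 - 1457*296 = 39 - 431272 = -431233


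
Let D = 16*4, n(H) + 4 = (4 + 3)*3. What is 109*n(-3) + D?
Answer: 1917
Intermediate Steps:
n(H) = 17 (n(H) = -4 + (4 + 3)*3 = -4 + 7*3 = -4 + 21 = 17)
D = 64
109*n(-3) + D = 109*17 + 64 = 1853 + 64 = 1917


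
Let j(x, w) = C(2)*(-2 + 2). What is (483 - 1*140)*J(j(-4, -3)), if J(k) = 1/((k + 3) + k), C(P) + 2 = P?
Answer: 343/3 ≈ 114.33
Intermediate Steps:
C(P) = -2 + P
j(x, w) = 0 (j(x, w) = (-2 + 2)*(-2 + 2) = 0*0 = 0)
J(k) = 1/(3 + 2*k) (J(k) = 1/((3 + k) + k) = 1/(3 + 2*k))
(483 - 1*140)*J(j(-4, -3)) = (483 - 1*140)/(3 + 2*0) = (483 - 140)/(3 + 0) = 343/3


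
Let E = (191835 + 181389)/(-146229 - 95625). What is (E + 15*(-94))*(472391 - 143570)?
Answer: -18709222402974/40309 ≈ -4.6414e+8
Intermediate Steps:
E = -62204/40309 (E = 373224/(-241854) = 373224*(-1/241854) = -62204/40309 ≈ -1.5432)
(E + 15*(-94))*(472391 - 143570) = (-62204/40309 + 15*(-94))*(472391 - 143570) = (-62204/40309 - 1410)*328821 = -56897894/40309*328821 = -18709222402974/40309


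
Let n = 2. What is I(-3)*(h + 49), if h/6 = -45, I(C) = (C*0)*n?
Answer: 0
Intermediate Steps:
I(C) = 0 (I(C) = (C*0)*2 = 0*2 = 0)
h = -270 (h = 6*(-45) = -270)
I(-3)*(h + 49) = 0*(-270 + 49) = 0*(-221) = 0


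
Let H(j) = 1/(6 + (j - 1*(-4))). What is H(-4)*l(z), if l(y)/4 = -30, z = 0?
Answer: -20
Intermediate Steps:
H(j) = 1/(10 + j) (H(j) = 1/(6 + (j + 4)) = 1/(6 + (4 + j)) = 1/(10 + j))
l(y) = -120 (l(y) = 4*(-30) = -120)
H(-4)*l(z) = -120/(10 - 4) = -120/6 = (⅙)*(-120) = -20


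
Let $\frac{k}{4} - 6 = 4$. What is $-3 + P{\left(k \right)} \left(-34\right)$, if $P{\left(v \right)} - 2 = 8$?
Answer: $-343$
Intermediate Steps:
$k = 40$ ($k = 24 + 4 \cdot 4 = 24 + 16 = 40$)
$P{\left(v \right)} = 10$ ($P{\left(v \right)} = 2 + 8 = 10$)
$-3 + P{\left(k \right)} \left(-34\right) = -3 + 10 \left(-34\right) = -3 - 340 = -343$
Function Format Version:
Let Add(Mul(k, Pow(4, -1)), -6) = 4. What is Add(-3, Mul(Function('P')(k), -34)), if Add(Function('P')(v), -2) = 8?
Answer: -343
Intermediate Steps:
k = 40 (k = Add(24, Mul(4, 4)) = Add(24, 16) = 40)
Function('P')(v) = 10 (Function('P')(v) = Add(2, 8) = 10)
Add(-3, Mul(Function('P')(k), -34)) = Add(-3, Mul(10, -34)) = Add(-3, -340) = -343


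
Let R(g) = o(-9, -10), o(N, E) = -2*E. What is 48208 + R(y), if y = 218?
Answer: 48228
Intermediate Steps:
R(g) = 20 (R(g) = -2*(-10) = 20)
48208 + R(y) = 48208 + 20 = 48228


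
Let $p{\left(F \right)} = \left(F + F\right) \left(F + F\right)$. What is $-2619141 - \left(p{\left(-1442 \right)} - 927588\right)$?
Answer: $-10009009$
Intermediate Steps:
$p{\left(F \right)} = 4 F^{2}$ ($p{\left(F \right)} = 2 F 2 F = 4 F^{2}$)
$-2619141 - \left(p{\left(-1442 \right)} - 927588\right) = -2619141 - \left(4 \left(-1442\right)^{2} - 927588\right) = -2619141 - \left(4 \cdot 2079364 - 927588\right) = -2619141 - \left(8317456 - 927588\right) = -2619141 - 7389868 = -10009009$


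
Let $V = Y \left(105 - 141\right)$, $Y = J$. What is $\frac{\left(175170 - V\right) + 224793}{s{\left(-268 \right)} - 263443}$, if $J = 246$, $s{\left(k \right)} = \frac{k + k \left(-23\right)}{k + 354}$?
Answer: $- \frac{17579217}{11325101} \approx -1.5522$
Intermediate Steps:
$s{\left(k \right)} = - \frac{22 k}{354 + k}$ ($s{\left(k \right)} = \frac{k - 23 k}{354 + k} = \frac{\left(-22\right) k}{354 + k} = - \frac{22 k}{354 + k}$)
$Y = 246$
$V = -8856$ ($V = 246 \left(105 - 141\right) = 246 \left(-36\right) = -8856$)
$\frac{\left(175170 - V\right) + 224793}{s{\left(-268 \right)} - 263443} = \frac{\left(175170 - -8856\right) + 224793}{\left(-22\right) \left(-268\right) \frac{1}{354 - 268} - 263443} = \frac{\left(175170 + 8856\right) + 224793}{\left(-22\right) \left(-268\right) \frac{1}{86} - 263443} = \frac{184026 + 224793}{\left(-22\right) \left(-268\right) \frac{1}{86} - 263443} = \frac{408819}{\frac{2948}{43} - 263443} = \frac{408819}{- \frac{11325101}{43}} = 408819 \left(- \frac{43}{11325101}\right) = - \frac{17579217}{11325101}$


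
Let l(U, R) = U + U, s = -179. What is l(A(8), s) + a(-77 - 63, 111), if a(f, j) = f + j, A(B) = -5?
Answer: -39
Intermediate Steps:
l(U, R) = 2*U
l(A(8), s) + a(-77 - 63, 111) = 2*(-5) + ((-77 - 63) + 111) = -10 + (-140 + 111) = -10 - 29 = -39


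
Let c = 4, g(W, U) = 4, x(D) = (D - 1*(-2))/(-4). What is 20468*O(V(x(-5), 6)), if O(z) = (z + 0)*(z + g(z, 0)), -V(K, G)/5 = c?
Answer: 6549760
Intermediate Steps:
x(D) = -½ - D/4 (x(D) = (D + 2)*(-¼) = (2 + D)*(-¼) = -½ - D/4)
V(K, G) = -20 (V(K, G) = -5*4 = -20)
O(z) = z*(4 + z) (O(z) = (z + 0)*(z + 4) = z*(4 + z))
20468*O(V(x(-5), 6)) = 20468*(-20*(4 - 20)) = 20468*(-20*(-16)) = 20468*320 = 6549760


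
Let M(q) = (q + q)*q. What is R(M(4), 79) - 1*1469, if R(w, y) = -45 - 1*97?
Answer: -1611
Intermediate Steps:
M(q) = 2*q² (M(q) = (2*q)*q = 2*q²)
R(w, y) = -142 (R(w, y) = -45 - 97 = -142)
R(M(4), 79) - 1*1469 = -142 - 1*1469 = -142 - 1469 = -1611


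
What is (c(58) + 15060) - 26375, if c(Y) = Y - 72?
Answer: -11329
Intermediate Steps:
c(Y) = -72 + Y
(c(58) + 15060) - 26375 = ((-72 + 58) + 15060) - 26375 = (-14 + 15060) - 26375 = 15046 - 26375 = -11329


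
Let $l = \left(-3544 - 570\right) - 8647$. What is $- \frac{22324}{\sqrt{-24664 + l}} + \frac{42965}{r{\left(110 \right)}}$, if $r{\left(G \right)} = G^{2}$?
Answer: $\frac{8593}{2420} + \frac{22324 i \sqrt{1497}}{7485} \approx 3.5508 + 115.4 i$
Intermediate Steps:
$l = -12761$ ($l = \left(-3544 - 570\right) - 8647 = -4114 - 8647 = -12761$)
$- \frac{22324}{\sqrt{-24664 + l}} + \frac{42965}{r{\left(110 \right)}} = - \frac{22324}{\sqrt{-24664 - 12761}} + \frac{42965}{110^{2}} = - \frac{22324}{\sqrt{-37425}} + \frac{42965}{12100} = - \frac{22324}{5 i \sqrt{1497}} + 42965 \cdot \frac{1}{12100} = - 22324 \left(- \frac{i \sqrt{1497}}{7485}\right) + \frac{8593}{2420} = \frac{22324 i \sqrt{1497}}{7485} + \frac{8593}{2420} = \frac{8593}{2420} + \frac{22324 i \sqrt{1497}}{7485}$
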